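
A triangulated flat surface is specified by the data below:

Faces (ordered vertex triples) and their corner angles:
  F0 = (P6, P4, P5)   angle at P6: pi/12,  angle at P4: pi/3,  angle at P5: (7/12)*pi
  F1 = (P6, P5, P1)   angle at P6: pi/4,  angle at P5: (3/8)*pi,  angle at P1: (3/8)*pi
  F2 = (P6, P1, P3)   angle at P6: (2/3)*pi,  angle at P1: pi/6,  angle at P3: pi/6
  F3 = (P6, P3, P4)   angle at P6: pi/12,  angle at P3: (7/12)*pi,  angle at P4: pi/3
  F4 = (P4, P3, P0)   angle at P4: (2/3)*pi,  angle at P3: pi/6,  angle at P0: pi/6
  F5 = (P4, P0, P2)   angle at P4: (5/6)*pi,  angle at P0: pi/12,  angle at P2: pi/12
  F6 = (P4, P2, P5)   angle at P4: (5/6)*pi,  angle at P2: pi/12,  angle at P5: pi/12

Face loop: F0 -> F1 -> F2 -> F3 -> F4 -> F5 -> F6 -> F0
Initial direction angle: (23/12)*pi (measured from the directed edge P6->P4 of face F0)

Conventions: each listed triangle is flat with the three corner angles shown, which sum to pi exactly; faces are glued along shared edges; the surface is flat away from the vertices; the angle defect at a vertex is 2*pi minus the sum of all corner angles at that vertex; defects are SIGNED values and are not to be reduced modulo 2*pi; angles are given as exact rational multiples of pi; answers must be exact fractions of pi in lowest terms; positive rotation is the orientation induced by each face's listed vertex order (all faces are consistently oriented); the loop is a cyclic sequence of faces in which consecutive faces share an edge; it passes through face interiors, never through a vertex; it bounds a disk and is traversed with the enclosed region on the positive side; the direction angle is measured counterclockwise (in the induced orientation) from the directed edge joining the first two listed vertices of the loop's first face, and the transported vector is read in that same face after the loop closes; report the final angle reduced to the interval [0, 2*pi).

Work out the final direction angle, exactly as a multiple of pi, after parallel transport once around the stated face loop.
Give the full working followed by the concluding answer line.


enclosed vertex P4: corner angles sum to 3*pi, defect = 2*pi - 3*pi = -pi
enclosed vertex P6: corner angles sum to (13/12)*pi, defect = 2*pi - (13/12)*pi = (11/12)*pi
adding the enclosed defects to the starting angle (mod 2*pi, induced orientation) gives the holonomy
final angle = (23/12)*pi - pi/12 = (11/6)*pi (mod 2*pi)

Answer: final direction angle = (11/6)*pi


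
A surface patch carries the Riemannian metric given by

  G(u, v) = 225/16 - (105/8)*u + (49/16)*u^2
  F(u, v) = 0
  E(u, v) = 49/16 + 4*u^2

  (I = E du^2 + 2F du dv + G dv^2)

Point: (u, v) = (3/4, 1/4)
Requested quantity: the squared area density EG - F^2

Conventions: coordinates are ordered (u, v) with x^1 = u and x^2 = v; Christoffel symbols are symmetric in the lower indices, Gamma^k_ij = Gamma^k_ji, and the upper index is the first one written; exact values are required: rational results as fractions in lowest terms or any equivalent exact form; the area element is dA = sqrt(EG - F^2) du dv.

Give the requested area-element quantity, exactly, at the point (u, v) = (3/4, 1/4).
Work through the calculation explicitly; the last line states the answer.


E = 85/16, F = 0, G = 1521/256; EG - F^2 = 129285/4096

Answer: EG - F^2 = 129285/4096


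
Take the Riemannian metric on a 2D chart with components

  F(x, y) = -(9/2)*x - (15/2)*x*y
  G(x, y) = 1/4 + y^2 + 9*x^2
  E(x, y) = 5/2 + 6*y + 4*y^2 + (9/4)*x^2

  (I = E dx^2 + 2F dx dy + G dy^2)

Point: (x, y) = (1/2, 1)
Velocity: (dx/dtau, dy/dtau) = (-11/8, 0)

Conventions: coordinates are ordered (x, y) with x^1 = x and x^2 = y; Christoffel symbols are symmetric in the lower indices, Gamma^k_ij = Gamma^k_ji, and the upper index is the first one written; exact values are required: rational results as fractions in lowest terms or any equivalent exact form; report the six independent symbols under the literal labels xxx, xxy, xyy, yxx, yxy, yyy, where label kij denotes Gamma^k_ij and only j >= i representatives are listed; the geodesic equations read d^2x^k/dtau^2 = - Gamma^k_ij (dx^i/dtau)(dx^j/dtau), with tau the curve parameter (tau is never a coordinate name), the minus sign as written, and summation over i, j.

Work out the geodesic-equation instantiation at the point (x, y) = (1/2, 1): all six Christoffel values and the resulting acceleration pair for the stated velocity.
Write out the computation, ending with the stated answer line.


E = 209/16, F = -6, G = 7/2 at the point
E_x = 9/4, E_y = 14, F_x = -12, F_y = -15/4, G_x = 9, G_y = 2
EG - F^2 = 311/32;  g^inv = (32/311) * [[7/2, 6], [6, 209/16]]
first-kind symbols [ij,l] = (1/2)(d_i g_jl + d_j g_il - d_l g_ij): [xx,x] = E_x/2 = 9/8, [xx,y] = F_x - E_y/2 = -19, [xy,x] = E_y/2 = 7, [xy,y] = G_x/2 = 9/2, [yy,x] = F_y - G_x/2 = -33/4, [yy,y] = G_y/2 = 1
Gamma^x_ij = (G*[ij,x] - F*[ij,y])/(EG - F^2), Gamma^y_ij = (E*[ij,y] - F*[ij,x])/(EG - F^2)
Gamma_xxx = -3522/311, Gamma_xxy = 1648/311, Gamma_xyy = -732/311, Gamma_yxx = -7726/311, Gamma_yxy = 3225/311, Gamma_yyy = -1166/311
d^2x/dtau^2 = -(Gamma_xxx*(-11/8)^2 + 2*Gamma_xxy*(-11/8)*(0) + Gamma_xyy*(0)^2) = 213081/9952
d^2y/dtau^2 = -(Gamma_yxx*(-11/8)^2 + 2*Gamma_yxy*(-11/8)*(0) + Gamma_yyy*(0)^2) = 467423/9952

Answer: Gamma_xxx = -3522/311, Gamma_xxy = 1648/311, Gamma_xyy = -732/311, Gamma_yxx = -7726/311, Gamma_yxy = 3225/311, Gamma_yyy = -1166/311; accelerations (d^2x/dtau^2, d^2y/dtau^2) = (213081/9952, 467423/9952)


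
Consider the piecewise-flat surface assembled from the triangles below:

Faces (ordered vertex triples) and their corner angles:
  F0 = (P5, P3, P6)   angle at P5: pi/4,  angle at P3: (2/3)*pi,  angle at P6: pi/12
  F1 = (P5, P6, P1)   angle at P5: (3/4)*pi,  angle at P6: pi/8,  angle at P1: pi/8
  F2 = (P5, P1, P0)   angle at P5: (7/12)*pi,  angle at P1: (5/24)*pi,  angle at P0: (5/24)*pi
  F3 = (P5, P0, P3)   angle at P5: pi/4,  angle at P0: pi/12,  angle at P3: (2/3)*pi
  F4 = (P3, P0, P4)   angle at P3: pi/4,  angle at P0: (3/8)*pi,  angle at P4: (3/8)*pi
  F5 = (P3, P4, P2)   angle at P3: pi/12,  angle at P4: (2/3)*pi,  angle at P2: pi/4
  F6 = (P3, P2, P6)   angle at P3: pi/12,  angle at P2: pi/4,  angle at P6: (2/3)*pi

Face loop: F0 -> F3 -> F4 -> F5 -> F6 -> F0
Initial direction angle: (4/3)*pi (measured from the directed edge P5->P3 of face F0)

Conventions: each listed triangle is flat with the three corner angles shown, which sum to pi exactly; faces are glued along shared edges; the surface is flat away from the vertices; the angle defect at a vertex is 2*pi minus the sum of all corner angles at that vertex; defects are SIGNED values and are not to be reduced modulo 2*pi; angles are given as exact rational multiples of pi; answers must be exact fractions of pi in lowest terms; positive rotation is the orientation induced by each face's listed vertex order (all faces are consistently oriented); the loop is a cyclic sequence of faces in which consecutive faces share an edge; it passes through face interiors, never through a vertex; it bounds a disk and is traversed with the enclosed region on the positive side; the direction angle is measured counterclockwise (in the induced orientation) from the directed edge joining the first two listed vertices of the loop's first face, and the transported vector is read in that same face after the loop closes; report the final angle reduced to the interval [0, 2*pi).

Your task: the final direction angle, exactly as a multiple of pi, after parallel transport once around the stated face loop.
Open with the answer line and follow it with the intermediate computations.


Answer: final direction angle = (19/12)*pi

enclosed vertex P3: corner angles sum to (7/4)*pi, defect = 2*pi - (7/4)*pi = pi/4
adding the enclosed defects to the starting angle (mod 2*pi, induced orientation) gives the holonomy
final angle = (4/3)*pi + pi/4 = (19/12)*pi (mod 2*pi)


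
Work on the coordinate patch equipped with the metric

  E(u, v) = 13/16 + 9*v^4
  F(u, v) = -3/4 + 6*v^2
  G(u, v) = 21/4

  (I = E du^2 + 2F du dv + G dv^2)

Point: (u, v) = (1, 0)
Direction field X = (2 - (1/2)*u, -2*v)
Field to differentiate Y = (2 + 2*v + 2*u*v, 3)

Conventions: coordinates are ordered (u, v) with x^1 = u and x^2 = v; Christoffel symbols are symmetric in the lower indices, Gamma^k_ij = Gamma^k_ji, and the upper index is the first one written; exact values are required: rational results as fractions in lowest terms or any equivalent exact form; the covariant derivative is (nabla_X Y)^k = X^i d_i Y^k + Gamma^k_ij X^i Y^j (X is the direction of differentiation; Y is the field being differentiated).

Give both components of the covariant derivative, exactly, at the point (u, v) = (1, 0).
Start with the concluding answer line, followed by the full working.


Answer: (nabla_X Y)^u = 0, (nabla_X Y)^v = 0

E = 13/16, F = -3/4, G = 21/4 at the point
E_u = 0, E_v = 0, F_u = 0, F_v = 0, G_u = 0, G_v = 0
EG - F^2 = 237/64;  g^inv = (64/237) * [[21/4, 3/4], [3/4, 13/16]]
first-kind symbols [ij,l] = (1/2)(d_i g_jl + d_j g_il - d_l g_ij): [uu,u] = E_u/2 = 0, [uu,v] = F_u - E_v/2 = 0, [uv,u] = E_v/2 = 0, [uv,v] = G_u/2 = 0, [vv,u] = F_v - G_u/2 = 0, [vv,v] = G_v/2 = 0
Gamma^u_ij = (G*[ij,u] - F*[ij,v])/(EG - F^2), Gamma^v_ij = (E*[ij,v] - F*[ij,u])/(EG - F^2)
Gamma_uuu = 0, Gamma_uuv = 0, Gamma_uvv = 0, Gamma_vuu = 0, Gamma_vuv = 0, Gamma_vvv = 0
X = (3/2, 0), Y = (2, 3) at the point


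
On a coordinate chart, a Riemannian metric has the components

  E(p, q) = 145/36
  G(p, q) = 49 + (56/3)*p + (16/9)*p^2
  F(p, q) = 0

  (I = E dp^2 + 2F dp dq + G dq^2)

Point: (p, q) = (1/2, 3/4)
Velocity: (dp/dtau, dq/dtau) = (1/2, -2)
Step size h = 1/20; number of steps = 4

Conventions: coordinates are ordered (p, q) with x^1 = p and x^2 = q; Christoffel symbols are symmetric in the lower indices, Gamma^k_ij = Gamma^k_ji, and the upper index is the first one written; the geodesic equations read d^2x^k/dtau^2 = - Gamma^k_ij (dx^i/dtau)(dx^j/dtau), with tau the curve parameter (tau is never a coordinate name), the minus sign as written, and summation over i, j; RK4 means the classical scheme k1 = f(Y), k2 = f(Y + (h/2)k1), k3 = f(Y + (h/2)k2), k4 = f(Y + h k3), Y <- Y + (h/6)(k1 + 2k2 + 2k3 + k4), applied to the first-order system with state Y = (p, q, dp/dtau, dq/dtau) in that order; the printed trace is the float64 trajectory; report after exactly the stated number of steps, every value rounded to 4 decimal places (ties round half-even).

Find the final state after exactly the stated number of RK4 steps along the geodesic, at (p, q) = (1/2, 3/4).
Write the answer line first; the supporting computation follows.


Answer: p = 0.7963, q = 0.3654, dp/dtau = 2.4146, dq/dtau = -1.8088

f(Y) = (dp/dtau, dq/dtau, -Gamma^p_ij Y'^i Y'^j, -Gamma^q_ij Y'^i Y'^j) with the Gammas evaluated at the stage position; h = 0.050000; intermediate values shown to 6 dp
step 0: p = 0.5000, q = 0.7500, dp/dtau = 0.5000, dq/dtau = -2.0000
step 1:
  k1: at (p, q) = (0.500000, 0.750000), (dp/dtau, dq/dtau) = (0.500000, -2.000000); Gamma_ppp = 0.000000, Gamma_ppq = 0.000000, Gamma_pqq = -2.537931, Gamma_qpp = 0.000000, Gamma_qpq = 0.173913, Gamma_qqq = 0.000000; k1 = (0.500000, -2.000000, 10.151724, 0.347826)
  k2: at (p, q) = (0.512500, 0.700000), (dp/dtau, dq/dtau) = (0.753793, -1.991304); Gamma_ppp = 0.000000, Gamma_ppq = 0.000000, Gamma_pqq = -2.543448, Gamma_qpp = 0.000000, Gamma_qpq = 0.173536, Gamma_qqq = 0.000000; k2 = (0.753793, -1.991304, 10.085518, 0.520965)
  k3: at (p, q) = (0.518845, 0.700217), (dp/dtau, dq/dtau) = (0.752138, -1.986976); Gamma_ppp = 0.000000, Gamma_ppq = 0.000000, Gamma_pqq = -2.546249, Gamma_qpp = 0.000000, Gamma_qpq = 0.173345, Gamma_qqq = 0.000000; k3 = (0.752138, -1.986976, 10.052776, 0.518121)
  k4: at (p, q) = (0.537607, 0.650651), (dp/dtau, dq/dtau) = (1.002639, -1.974094); Gamma_ppp = 0.000000, Gamma_ppq = 0.000000, Gamma_pqq = -2.554530, Gamma_qpp = 0.000000, Gamma_qpq = 0.172783, Gamma_qqq = 0.000000; k4 = (1.002639, -1.974094, 9.955123, 0.683980)
  Y <- Y + (h/6)(k1 + 2k2 + 2k3 + k4): p = 0.5376, q = 0.6506, dp/dtau = 1.0032, dq/dtau = -1.9741
step 2:
  k1: at (p, q) = (0.537621, 0.650578), (dp/dtau, dq/dtau) = (1.003195, -1.974084); Gamma_ppp = 0.000000, Gamma_ppq = 0.000000, Gamma_pqq = -2.554536, Gamma_qpp = 0.000000, Gamma_qpq = 0.172783, Gamma_qqq = 0.000000; k1 = (1.003195, -1.974084, 9.955042, 0.684354)
  k2: at (p, q) = (0.562701, 0.601226), (dp/dtau, dq/dtau) = (1.252071, -1.956975); Gamma_ppp = 0.000000, Gamma_ppq = 0.000000, Gamma_pqq = -2.565606, Gamma_qpp = 0.000000, Gamma_qpq = 0.172037, Gamma_qqq = 0.000000; k2 = (1.252071, -1.956975, 9.825628, 0.843075)
  k3: at (p, q) = (0.568923, 0.601654), (dp/dtau, dq/dtau) = (1.248836, -1.953007); Gamma_ppp = 0.000000, Gamma_ppq = 0.000000, Gamma_pqq = -2.568352, Gamma_qpp = 0.000000, Gamma_qpq = 0.171853, Gamma_qqq = 0.000000; k3 = (1.248836, -1.953007, 9.796298, 0.838294)
  k4: at (p, q) = (0.600063, 0.552928), (dp/dtau, dq/dtau) = (1.493010, -1.932169); Gamma_ppp = 0.000000, Gamma_ppq = 0.000000, Gamma_pqq = -2.582097, Gamma_qpp = 0.000000, Gamma_qpq = 0.170938, Gamma_qqq = 0.000000; k4 = (1.493010, -1.932169, 9.639680, 0.986228)
  Y <- Y + (h/6)(k1 + 2k2 + 2k3 + k4): p = 0.6001, q = 0.5529, dp/dtau = 1.4935, dq/dtau = -1.9321
step 3:
  k1: at (p, q) = (0.600104, 0.552859), (dp/dtau, dq/dtau) = (1.493517, -1.932139); Gamma_ppp = 0.000000, Gamma_ppq = 0.000000, Gamma_pqq = -2.582115, Gamma_qpp = 0.000000, Gamma_qpq = 0.170937, Gamma_qqq = 0.000000; k1 = (1.493517, -1.932139, 9.639453, 0.986540)
  k2: at (p, q) = (0.637442, 0.504556), (dp/dtau, dq/dtau) = (1.734503, -1.907476); Gamma_ppp = 0.000000, Gamma_ppq = 0.000000, Gamma_pqq = -2.598595, Gamma_qpp = 0.000000, Gamma_qpq = 0.169853, Gamma_qqq = 0.000000; k2 = (1.734503, -1.907476, 9.454893, 1.123925)
  k3: at (p, q) = (0.643467, 0.505173), (dp/dtau, dq/dtau) = (1.729889, -1.904041); Gamma_ppp = 0.000000, Gamma_ppq = 0.000000, Gamma_pqq = -2.601254, Gamma_qpp = 0.000000, Gamma_qpq = 0.169679, Gamma_qqq = 0.000000; k3 = (1.729889, -1.904041, 9.430515, 1.117773)
  k4: at (p, q) = (0.686599, 0.457657), (dp/dtau, dq/dtau) = (1.965043, -1.876251); Gamma_ppp = 0.000000, Gamma_ppq = 0.000000, Gamma_pqq = -2.620292, Gamma_qpp = 0.000000, Gamma_qpq = 0.168447, Gamma_qqq = 0.000000; k4 = (1.965043, -1.876251, 9.224255, 1.242096)
  Y <- Y + (h/6)(k1 + 2k2 + 2k3 + k4): p = 0.6867, q = 0.4576, dp/dtau = 1.9655, dq/dtau = -1.8762
step 4:
  k1: at (p, q) = (0.686666, 0.457598), (dp/dtau, dq/dtau) = (1.965471, -1.876206); Gamma_ppp = 0.000000, Gamma_ppq = 0.000000, Gamma_pqq = -2.620321, Gamma_qpp = 0.000000, Gamma_qpq = 0.168445, Gamma_qqq = 0.000000; k1 = (1.965471, -1.876206, 9.223917, 1.242323)
  k2: at (p, q) = (0.735802, 0.410692), (dp/dtau, dq/dtau) = (2.196069, -1.845147); Gamma_ppp = 0.000000, Gamma_ppq = 0.000000, Gamma_pqq = -2.642009, Gamma_qpp = 0.000000, Gamma_qpq = 0.167062, Gamma_qqq = 0.000000; k2 = (2.196069, -1.845147, 8.994904, 1.353894)
  k3: at (p, q) = (0.741567, 0.411469), (dp/dtau, dq/dtau) = (2.190344, -1.842358); Gamma_ppp = 0.000000, Gamma_ppq = 0.000000, Gamma_pqq = -2.644554, Gamma_qpp = 0.000000, Gamma_qpq = 0.166901, Gamma_qqq = 0.000000; k3 = (2.190344, -1.842358, 8.976366, 1.347026)
  k4: at (p, q) = (0.796183, 0.365480), (dp/dtau, dq/dtau) = (2.414289, -1.808854); Gamma_ppp = 0.000000, Gamma_ppq = 0.000000, Gamma_pqq = -2.668660, Gamma_qpp = 0.000000, Gamma_qpq = 0.165394, Gamma_qqq = 0.000000; k4 = (2.414289, -1.808854, 8.731732, 1.444580)
  Y <- Y + (h/6)(k1 + 2k2 + 2k3 + k4): p = 0.7963, q = 0.3654, dp/dtau = 2.4146, dq/dtau = -1.8088


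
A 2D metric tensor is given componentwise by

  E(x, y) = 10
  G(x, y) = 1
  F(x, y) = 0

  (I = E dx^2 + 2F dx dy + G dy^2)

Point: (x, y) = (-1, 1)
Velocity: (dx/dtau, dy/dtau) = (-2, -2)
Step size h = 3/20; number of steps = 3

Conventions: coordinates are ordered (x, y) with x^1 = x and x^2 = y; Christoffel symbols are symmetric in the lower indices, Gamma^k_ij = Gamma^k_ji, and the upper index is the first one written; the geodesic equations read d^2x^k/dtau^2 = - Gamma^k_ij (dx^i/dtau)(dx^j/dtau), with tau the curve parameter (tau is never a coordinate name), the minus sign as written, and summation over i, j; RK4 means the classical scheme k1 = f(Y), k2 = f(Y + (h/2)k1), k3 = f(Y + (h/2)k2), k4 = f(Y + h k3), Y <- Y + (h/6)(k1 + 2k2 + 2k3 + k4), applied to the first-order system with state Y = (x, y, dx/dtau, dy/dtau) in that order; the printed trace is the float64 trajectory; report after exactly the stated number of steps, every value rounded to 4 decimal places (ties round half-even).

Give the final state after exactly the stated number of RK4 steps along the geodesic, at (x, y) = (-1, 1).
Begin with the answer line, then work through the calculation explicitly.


Answer: x = -1.9000, y = 0.1000, dx/dtau = -2.0000, dy/dtau = -2.0000

f(Y) = (dx/dtau, dy/dtau, -Gamma^x_ij Y'^i Y'^j, -Gamma^y_ij Y'^i Y'^j) with the Gammas evaluated at the stage position; h = 0.150000; intermediate values shown to 6 dp
step 0: x = -1.0000, y = 1.0000, dx/dtau = -2.0000, dy/dtau = -2.0000
step 1:
  k1: at (x, y) = (-1.000000, 1.000000), (dx/dtau, dy/dtau) = (-2.000000, -2.000000); Gamma_xxx = 0.000000, Gamma_xxy = 0.000000, Gamma_xyy = 0.000000, Gamma_yxx = 0.000000, Gamma_yxy = 0.000000, Gamma_yyy = 0.000000; k1 = (-2.000000, -2.000000, 0.000000, 0.000000)
  k2: at (x, y) = (-1.150000, 0.850000), (dx/dtau, dy/dtau) = (-2.000000, -2.000000); Gamma_xxx = 0.000000, Gamma_xxy = 0.000000, Gamma_xyy = 0.000000, Gamma_yxx = 0.000000, Gamma_yxy = 0.000000, Gamma_yyy = 0.000000; k2 = (-2.000000, -2.000000, 0.000000, 0.000000)
  k3: at (x, y) = (-1.150000, 0.850000), (dx/dtau, dy/dtau) = (-2.000000, -2.000000); Gamma_xxx = 0.000000, Gamma_xxy = 0.000000, Gamma_xyy = 0.000000, Gamma_yxx = 0.000000, Gamma_yxy = 0.000000, Gamma_yyy = 0.000000; k3 = (-2.000000, -2.000000, 0.000000, 0.000000)
  k4: at (x, y) = (-1.300000, 0.700000), (dx/dtau, dy/dtau) = (-2.000000, -2.000000); Gamma_xxx = 0.000000, Gamma_xxy = 0.000000, Gamma_xyy = 0.000000, Gamma_yxx = 0.000000, Gamma_yxy = 0.000000, Gamma_yyy = 0.000000; k4 = (-2.000000, -2.000000, 0.000000, 0.000000)
  Y <- Y + (h/6)(k1 + 2k2 + 2k3 + k4): x = -1.3000, y = 0.7000, dx/dtau = -2.0000, dy/dtau = -2.0000
step 2:
  k1: at (x, y) = (-1.300000, 0.700000), (dx/dtau, dy/dtau) = (-2.000000, -2.000000); Gamma_xxx = 0.000000, Gamma_xxy = 0.000000, Gamma_xyy = 0.000000, Gamma_yxx = 0.000000, Gamma_yxy = 0.000000, Gamma_yyy = 0.000000; k1 = (-2.000000, -2.000000, 0.000000, 0.000000)
  k2: at (x, y) = (-1.450000, 0.550000), (dx/dtau, dy/dtau) = (-2.000000, -2.000000); Gamma_xxx = 0.000000, Gamma_xxy = 0.000000, Gamma_xyy = 0.000000, Gamma_yxx = 0.000000, Gamma_yxy = 0.000000, Gamma_yyy = 0.000000; k2 = (-2.000000, -2.000000, 0.000000, 0.000000)
  k3: at (x, y) = (-1.450000, 0.550000), (dx/dtau, dy/dtau) = (-2.000000, -2.000000); Gamma_xxx = 0.000000, Gamma_xxy = 0.000000, Gamma_xyy = 0.000000, Gamma_yxx = 0.000000, Gamma_yxy = 0.000000, Gamma_yyy = 0.000000; k3 = (-2.000000, -2.000000, 0.000000, 0.000000)
  k4: at (x, y) = (-1.600000, 0.400000), (dx/dtau, dy/dtau) = (-2.000000, -2.000000); Gamma_xxx = 0.000000, Gamma_xxy = 0.000000, Gamma_xyy = 0.000000, Gamma_yxx = 0.000000, Gamma_yxy = 0.000000, Gamma_yyy = 0.000000; k4 = (-2.000000, -2.000000, 0.000000, 0.000000)
  Y <- Y + (h/6)(k1 + 2k2 + 2k3 + k4): x = -1.6000, y = 0.4000, dx/dtau = -2.0000, dy/dtau = -2.0000
step 3:
  k1: at (x, y) = (-1.600000, 0.400000), (dx/dtau, dy/dtau) = (-2.000000, -2.000000); Gamma_xxx = 0.000000, Gamma_xxy = 0.000000, Gamma_xyy = 0.000000, Gamma_yxx = 0.000000, Gamma_yxy = 0.000000, Gamma_yyy = 0.000000; k1 = (-2.000000, -2.000000, 0.000000, 0.000000)
  k2: at (x, y) = (-1.750000, 0.250000), (dx/dtau, dy/dtau) = (-2.000000, -2.000000); Gamma_xxx = 0.000000, Gamma_xxy = 0.000000, Gamma_xyy = 0.000000, Gamma_yxx = 0.000000, Gamma_yxy = 0.000000, Gamma_yyy = 0.000000; k2 = (-2.000000, -2.000000, 0.000000, 0.000000)
  k3: at (x, y) = (-1.750000, 0.250000), (dx/dtau, dy/dtau) = (-2.000000, -2.000000); Gamma_xxx = 0.000000, Gamma_xxy = 0.000000, Gamma_xyy = 0.000000, Gamma_yxx = 0.000000, Gamma_yxy = 0.000000, Gamma_yyy = 0.000000; k3 = (-2.000000, -2.000000, 0.000000, 0.000000)
  k4: at (x, y) = (-1.900000, 0.100000), (dx/dtau, dy/dtau) = (-2.000000, -2.000000); Gamma_xxx = 0.000000, Gamma_xxy = 0.000000, Gamma_xyy = 0.000000, Gamma_yxx = 0.000000, Gamma_yxy = 0.000000, Gamma_yyy = 0.000000; k4 = (-2.000000, -2.000000, 0.000000, 0.000000)
  Y <- Y + (h/6)(k1 + 2k2 + 2k3 + k4): x = -1.9000, y = 0.1000, dx/dtau = -2.0000, dy/dtau = -2.0000


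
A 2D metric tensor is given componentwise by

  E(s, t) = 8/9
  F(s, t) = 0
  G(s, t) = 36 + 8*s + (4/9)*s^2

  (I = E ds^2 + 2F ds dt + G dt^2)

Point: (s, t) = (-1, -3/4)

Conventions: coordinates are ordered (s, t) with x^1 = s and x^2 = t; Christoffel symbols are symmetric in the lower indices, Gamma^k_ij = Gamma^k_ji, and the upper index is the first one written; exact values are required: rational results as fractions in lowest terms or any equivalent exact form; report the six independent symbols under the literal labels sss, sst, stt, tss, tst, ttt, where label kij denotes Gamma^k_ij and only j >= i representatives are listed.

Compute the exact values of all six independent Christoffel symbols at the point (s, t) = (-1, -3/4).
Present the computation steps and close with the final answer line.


E = 8/9, F = 0, G = 256/9 at the point
E_s = 0, E_t = 0, F_s = 0, F_t = 0, G_s = 64/9, G_t = 0
EG - F^2 = 2048/81;  g^inv = (81/2048) * [[256/9, 0], [0, 8/9]]
first-kind symbols [ij,l] = (1/2)(d_i g_jl + d_j g_il - d_l g_ij): [ss,s] = E_s/2 = 0, [ss,t] = F_s - E_t/2 = 0, [st,s] = E_t/2 = 0, [st,t] = G_s/2 = 32/9, [tt,s] = F_t - G_s/2 = -32/9, [tt,t] = G_t/2 = 0
Gamma^s_ij = (G*[ij,s] - F*[ij,t])/(EG - F^2), Gamma^t_ij = (E*[ij,t] - F*[ij,s])/(EG - F^2)

Answer: Gamma_sss = 0, Gamma_sst = 0, Gamma_stt = -4, Gamma_tss = 0, Gamma_tst = 1/8, Gamma_ttt = 0


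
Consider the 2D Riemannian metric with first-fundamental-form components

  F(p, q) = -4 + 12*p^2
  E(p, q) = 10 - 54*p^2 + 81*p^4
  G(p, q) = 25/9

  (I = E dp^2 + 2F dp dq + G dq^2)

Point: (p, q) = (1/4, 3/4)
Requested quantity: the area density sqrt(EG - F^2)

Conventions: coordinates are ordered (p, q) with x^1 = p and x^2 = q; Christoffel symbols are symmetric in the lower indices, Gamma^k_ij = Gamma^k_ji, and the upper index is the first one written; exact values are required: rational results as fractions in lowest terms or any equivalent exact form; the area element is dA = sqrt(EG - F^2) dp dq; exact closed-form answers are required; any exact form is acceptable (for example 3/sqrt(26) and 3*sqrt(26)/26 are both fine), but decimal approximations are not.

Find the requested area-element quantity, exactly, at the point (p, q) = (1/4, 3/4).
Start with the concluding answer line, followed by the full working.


Answer: sqrt(EG - F^2) = sqrt(20089)/48

E = 1777/256, F = -13/4, G = 25/9; EG - F^2 = 20089/2304


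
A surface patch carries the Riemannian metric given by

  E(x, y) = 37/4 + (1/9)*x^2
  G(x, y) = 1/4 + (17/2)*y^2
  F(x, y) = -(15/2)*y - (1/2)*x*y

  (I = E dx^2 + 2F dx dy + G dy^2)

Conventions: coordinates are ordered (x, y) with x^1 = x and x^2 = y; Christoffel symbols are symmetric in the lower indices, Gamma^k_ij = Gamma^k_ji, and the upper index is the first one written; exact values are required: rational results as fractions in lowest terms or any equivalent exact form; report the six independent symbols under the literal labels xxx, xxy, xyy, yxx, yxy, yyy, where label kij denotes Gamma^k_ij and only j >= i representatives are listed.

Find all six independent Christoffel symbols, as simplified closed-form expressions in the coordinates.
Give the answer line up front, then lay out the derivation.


Answer: Gamma_xxx = (100*x*y^2 + 4*x - 540*y^2)/(100*x^2*y^2 + 4*x^2 - 1080*x*y^2 + 3222*y^2 + 333), Gamma_xxy = 0, Gamma_xyy = (-18*x - 270)/(100*x^2*y^2 + 4*x^2 - 1080*x*y^2 + 3222*y^2 + 333), Gamma_yxx = (120*x*y - 666*y)/(100*x^2*y^2 + 4*x^2 - 1080*x*y^2 + 3222*y^2 + 333), Gamma_yxy = 0, Gamma_yyy = (100*x^2*y - 1080*x*y + 3222*y)/(100*x^2*y^2 + 4*x^2 - 1080*x*y^2 + 3222*y^2 + 333)

E = 37/4 + (1/9)*x^2; F = -(15/2)*y - (1/2)*x*y; G = 1/4 + (17/2)*y^2
Gamma^k_ij = (1/2) g^{kl} (d_i g_jl + d_j g_il - d_l g_ij), with g^inv = (1/(EG-F^2)) [[G, -F], [-F, E]]
first partials: E_x = (2/9)*x, E_y = 0, F_x = -(1/2)*y, F_y = -15/2 - (1/2)*x, G_x = 0, G_y = 17*y
D = EG - F^2 = 37/16 + (179/8)*y^2 + (1/36)*x^2 - (15/2)*x*y^2 + (25/36)*x^2*y^2
expanded: Gamma^x_xx = (G E_x - 2F F_x + F E_y)/(2D), Gamma^x_xy = (G E_y - F G_x)/(2D), Gamma^x_yy = (2G F_y - G G_x - F G_y)/(2D), Gamma^y_xx = (2E F_x - E E_y - F E_x)/(2D), Gamma^y_xy = (E G_x - F E_y)/(2D), Gamma^y_yy = (E G_y - 2F F_y + F G_x)/(2D); substitute and cancel common factors


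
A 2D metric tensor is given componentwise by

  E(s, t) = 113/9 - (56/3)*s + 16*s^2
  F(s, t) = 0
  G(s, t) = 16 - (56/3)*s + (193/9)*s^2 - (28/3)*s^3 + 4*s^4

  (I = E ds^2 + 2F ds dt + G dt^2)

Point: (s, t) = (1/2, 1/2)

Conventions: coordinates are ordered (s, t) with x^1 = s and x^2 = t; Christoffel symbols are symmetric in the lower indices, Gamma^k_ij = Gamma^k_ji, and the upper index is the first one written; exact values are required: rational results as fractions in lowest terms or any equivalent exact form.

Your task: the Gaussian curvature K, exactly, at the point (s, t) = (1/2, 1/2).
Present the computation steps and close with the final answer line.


E = 65/9, F = 0, G = 100/9, EG - F^2 = 6500/81 at the point
E_s = -8/3, E_t = 0, F_s = 0, F_t = 0, G_s = -20/9, G_t = 0
E_tt = 0, F_st = 0, G_ss = 242/9
K follows from Brioschi's formula, (det M1 - det M2)/(EG - F^2)^2.
M1 = [[-E_tt/2 + F_st - G_ss/2, E_s/2, F_s - E_t/2], [F_t - G_s/2, E, F], [G_t/2, F, G]] = [[-121/9, -4/3, 0], [10/9, 65/9, 0], [0, 0, 100/9]]; det M1 = -774500/729
M2 = [[0, E_t/2, G_s/2], [E_t/2, E, F], [G_s/2, F, G]] = [[0, 0, -10/9], [0, 65/9, 0], [-10/9, 0, 100/9]]; det M2 = -6500/729
det M1 - det M2 = -256000/243; K = -256000/243 / (6500/81)^2 = -3456/21125

Answer: K = -3456/21125


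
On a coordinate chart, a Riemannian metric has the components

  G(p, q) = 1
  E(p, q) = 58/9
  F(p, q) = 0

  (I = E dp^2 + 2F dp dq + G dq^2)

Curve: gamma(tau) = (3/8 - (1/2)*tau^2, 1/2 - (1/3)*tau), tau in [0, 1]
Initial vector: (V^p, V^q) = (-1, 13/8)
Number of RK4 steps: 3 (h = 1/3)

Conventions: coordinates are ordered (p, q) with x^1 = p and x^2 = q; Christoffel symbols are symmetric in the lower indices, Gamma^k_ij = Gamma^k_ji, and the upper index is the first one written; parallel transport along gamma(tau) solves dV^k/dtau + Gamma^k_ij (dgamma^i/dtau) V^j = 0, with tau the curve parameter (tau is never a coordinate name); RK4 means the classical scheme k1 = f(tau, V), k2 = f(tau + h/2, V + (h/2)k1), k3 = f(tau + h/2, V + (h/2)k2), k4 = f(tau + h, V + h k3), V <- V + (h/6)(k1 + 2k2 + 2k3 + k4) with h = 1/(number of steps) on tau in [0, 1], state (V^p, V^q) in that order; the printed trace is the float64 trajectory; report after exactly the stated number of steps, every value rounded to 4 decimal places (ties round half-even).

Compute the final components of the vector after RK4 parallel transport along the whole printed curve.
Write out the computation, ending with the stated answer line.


gamma'(tau) = (-tau, -1/3); f(tau, V)^k = -Gamma^k_ij(gamma(tau)) gamma'^i(tau) V^j; h = 1/3; intermediate values shown to 6 dp
curve data and Christoffel symbols at the stage parameters:
  tau = 0.000000: gamma = (0.375000, 0.500000), gamma' = (0.000000, -0.333333); Gamma_ppp = 0.000000, Gamma_ppq = 0.000000, Gamma_pqq = 0.000000, Gamma_qpp = 0.000000, Gamma_qpq = 0.000000, Gamma_qqq = 0.000000
  tau = 0.166667: gamma = (0.361111, 0.444444), gamma' = (-0.166667, -0.333333); Gamma_ppp = 0.000000, Gamma_ppq = 0.000000, Gamma_pqq = 0.000000, Gamma_qpp = 0.000000, Gamma_qpq = 0.000000, Gamma_qqq = 0.000000
  tau = 0.333333: gamma = (0.319444, 0.388889), gamma' = (-0.333333, -0.333333); Gamma_ppp = 0.000000, Gamma_ppq = 0.000000, Gamma_pqq = 0.000000, Gamma_qpp = 0.000000, Gamma_qpq = 0.000000, Gamma_qqq = 0.000000
  tau = 0.500000: gamma = (0.250000, 0.333333), gamma' = (-0.500000, -0.333333); Gamma_ppp = 0.000000, Gamma_ppq = 0.000000, Gamma_pqq = 0.000000, Gamma_qpp = 0.000000, Gamma_qpq = 0.000000, Gamma_qqq = 0.000000
  tau = 0.666667: gamma = (0.152778, 0.277778), gamma' = (-0.666667, -0.333333); Gamma_ppp = 0.000000, Gamma_ppq = 0.000000, Gamma_pqq = 0.000000, Gamma_qpp = 0.000000, Gamma_qpq = 0.000000, Gamma_qqq = 0.000000
  tau = 0.833333: gamma = (0.027778, 0.222222), gamma' = (-0.833333, -0.333333); Gamma_ppp = 0.000000, Gamma_ppq = 0.000000, Gamma_pqq = 0.000000, Gamma_qpp = 0.000000, Gamma_qpq = 0.000000, Gamma_qqq = 0.000000
  tau = 1.000000: gamma = (-0.125000, 0.166667), gamma' = (-1.000000, -0.333333); Gamma_ppp = 0.000000, Gamma_ppq = 0.000000, Gamma_pqq = 0.000000, Gamma_qpp = 0.000000, Gamma_qpq = 0.000000, Gamma_qqq = 0.000000
step 0: V^p = -1.0000, V^q = 1.6250
step 1: k1 = (0.000000, 0.000000), k2 = (0.000000, 0.000000), k3 = (0.000000, 0.000000), k4 = (0.000000, 0.000000); V <- V + (h/6)(k1 + 2k2 + 2k3 + k4): V^p = -1.0000, V^q = 1.6250
step 2: k1 = (0.000000, 0.000000), k2 = (0.000000, 0.000000), k3 = (0.000000, 0.000000), k4 = (0.000000, 0.000000); V <- V + (h/6)(k1 + 2k2 + 2k3 + k4): V^p = -1.0000, V^q = 1.6250
step 3: k1 = (0.000000, 0.000000), k2 = (0.000000, 0.000000), k3 = (0.000000, 0.000000), k4 = (0.000000, 0.000000); V <- V + (h/6)(k1 + 2k2 + 2k3 + k4): V^p = -1.0000, V^q = 1.6250

Answer: V^p = -1.0000, V^q = 1.6250


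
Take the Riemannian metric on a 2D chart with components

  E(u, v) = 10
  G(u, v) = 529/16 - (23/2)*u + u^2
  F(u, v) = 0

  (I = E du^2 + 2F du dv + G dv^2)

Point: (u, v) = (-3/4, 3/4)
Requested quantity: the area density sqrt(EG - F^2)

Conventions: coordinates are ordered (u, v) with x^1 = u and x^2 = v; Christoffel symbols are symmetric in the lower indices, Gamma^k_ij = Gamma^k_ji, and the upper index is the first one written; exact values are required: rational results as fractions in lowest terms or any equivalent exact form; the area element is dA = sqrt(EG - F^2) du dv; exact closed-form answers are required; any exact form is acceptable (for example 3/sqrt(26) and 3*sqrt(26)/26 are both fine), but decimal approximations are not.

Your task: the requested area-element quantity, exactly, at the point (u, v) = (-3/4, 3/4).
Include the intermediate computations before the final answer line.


E = 10, F = 0, G = 169/4; EG - F^2 = 845/2

Answer: sqrt(EG - F^2) = 13*sqrt(10)/2


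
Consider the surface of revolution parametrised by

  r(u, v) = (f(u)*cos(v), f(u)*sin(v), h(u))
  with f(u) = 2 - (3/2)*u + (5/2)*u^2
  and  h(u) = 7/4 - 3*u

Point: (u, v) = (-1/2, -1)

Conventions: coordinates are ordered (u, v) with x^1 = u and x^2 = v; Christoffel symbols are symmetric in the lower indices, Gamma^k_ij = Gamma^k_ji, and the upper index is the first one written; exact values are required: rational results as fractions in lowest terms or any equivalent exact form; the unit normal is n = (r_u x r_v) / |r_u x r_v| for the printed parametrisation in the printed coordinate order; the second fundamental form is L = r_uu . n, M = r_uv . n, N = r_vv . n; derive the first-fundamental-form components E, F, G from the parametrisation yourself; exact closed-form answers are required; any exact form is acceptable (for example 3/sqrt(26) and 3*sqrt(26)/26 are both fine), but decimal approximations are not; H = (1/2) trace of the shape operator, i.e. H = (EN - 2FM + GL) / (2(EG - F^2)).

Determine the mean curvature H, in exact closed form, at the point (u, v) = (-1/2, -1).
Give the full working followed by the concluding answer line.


f = 27/8, f' = -4, f'' = 5, h' = -3, h'' = 0
E = 25, F = 0, G = 729/64; answer radicand W^2 = 25
unnormalised second-form numerators: l = 15, m = 0, n = -81/8; L = l/sqrt(25), and similarly M = m/sqrt(W^2), N = n/sqrt(W^2)
H = (E*n - 2*F*m + G*l) / (2*(EG - F^2)*sqrt(W^2)); E*n - 2*F*m + G*l = -5265/64, EG - F^2 = 18225/64, so H = (-13/90)/sqrt(25)

Answer: H = -13/450


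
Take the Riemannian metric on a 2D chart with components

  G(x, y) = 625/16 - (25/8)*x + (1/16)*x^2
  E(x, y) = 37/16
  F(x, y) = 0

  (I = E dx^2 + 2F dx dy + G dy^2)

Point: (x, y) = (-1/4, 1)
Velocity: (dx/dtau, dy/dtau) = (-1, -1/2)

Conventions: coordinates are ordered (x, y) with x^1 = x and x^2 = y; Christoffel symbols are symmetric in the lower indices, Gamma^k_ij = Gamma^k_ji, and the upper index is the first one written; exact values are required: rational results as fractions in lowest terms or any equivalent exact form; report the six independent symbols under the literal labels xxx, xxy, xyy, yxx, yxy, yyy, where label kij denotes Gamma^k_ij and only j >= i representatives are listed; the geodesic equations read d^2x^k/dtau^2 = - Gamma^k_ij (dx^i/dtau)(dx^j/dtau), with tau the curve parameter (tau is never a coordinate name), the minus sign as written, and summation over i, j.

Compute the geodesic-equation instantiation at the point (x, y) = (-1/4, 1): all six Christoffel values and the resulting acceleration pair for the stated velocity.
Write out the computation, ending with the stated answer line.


E = 37/16, F = 0, G = 10201/256 at the point
E_x = 0, E_y = 0, F_x = 0, F_y = 0, G_x = -101/32, G_y = 0
EG - F^2 = 377437/4096;  g^inv = (4096/377437) * [[10201/256, 0], [0, 37/16]]
first-kind symbols [ij,l] = (1/2)(d_i g_jl + d_j g_il - d_l g_ij): [xx,x] = E_x/2 = 0, [xx,y] = F_x - E_y/2 = 0, [xy,x] = E_y/2 = 0, [xy,y] = G_x/2 = -101/64, [yy,x] = F_y - G_x/2 = 101/64, [yy,y] = G_y/2 = 0
Gamma^x_ij = (G*[ij,x] - F*[ij,y])/(EG - F^2), Gamma^y_ij = (E*[ij,y] - F*[ij,x])/(EG - F^2)
Gamma_xxx = 0, Gamma_xxy = 0, Gamma_xyy = 101/148, Gamma_yxx = 0, Gamma_yxy = -4/101, Gamma_yyy = 0
d^2x/dtau^2 = -(Gamma_xxx*(-1)^2 + 2*Gamma_xxy*(-1)*(-1/2) + Gamma_xyy*(-1/2)^2) = -101/592
d^2y/dtau^2 = -(Gamma_yxx*(-1)^2 + 2*Gamma_yxy*(-1)*(-1/2) + Gamma_yyy*(-1/2)^2) = 4/101

Answer: Gamma_xxx = 0, Gamma_xxy = 0, Gamma_xyy = 101/148, Gamma_yxx = 0, Gamma_yxy = -4/101, Gamma_yyy = 0; accelerations (d^2x/dtau^2, d^2y/dtau^2) = (-101/592, 4/101)


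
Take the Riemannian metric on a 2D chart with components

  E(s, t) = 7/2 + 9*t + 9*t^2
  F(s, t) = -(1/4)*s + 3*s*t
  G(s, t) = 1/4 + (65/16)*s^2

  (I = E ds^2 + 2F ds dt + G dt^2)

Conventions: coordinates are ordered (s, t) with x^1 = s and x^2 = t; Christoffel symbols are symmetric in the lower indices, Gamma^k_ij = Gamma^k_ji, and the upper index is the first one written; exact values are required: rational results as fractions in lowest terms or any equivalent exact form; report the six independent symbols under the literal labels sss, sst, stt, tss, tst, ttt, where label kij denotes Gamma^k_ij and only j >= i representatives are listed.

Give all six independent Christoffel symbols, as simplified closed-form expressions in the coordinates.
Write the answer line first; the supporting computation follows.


Answer: Gamma_sss = (576*s*t^2 + 408*s*t - 38*s)/(882*s^2*t^2 + 1218*s^2*t + 453*s^2 + 72*t^2 + 72*t + 28), Gamma_sst = (1560*s^2*t + 1235*s^2 + 144*t + 72)/(1764*s^2*t^2 + 2436*s^2*t + 906*s^2 + 144*t^2 + 144*t + 56), Gamma_stt = (-1105*s^3 - 68*s)/(7056*s^2*t^2 + 9744*s^2*t + 3624*s^2 + 576*t^2 + 576*t + 224), Gamma_tss = (-1728*t^3 - 3096*t^2 - 2040*t - 532)/(882*s^2*t^2 + 1218*s^2*t + 453*s^2 + 72*t^2 + 72*t + 28), Gamma_tst = (306*s*t^2 + 810*s*t + 491*s)/(882*s^2*t^2 + 1218*s^2*t + 453*s^2 + 72*t^2 + 72*t + 28), Gamma_ttt = (204*s^2*t - 17*s^2)/(1764*s^2*t^2 + 2436*s^2*t + 906*s^2 + 144*t^2 + 144*t + 56)

E = 7/2 + 9*t + 9*t^2; F = -(1/4)*s + 3*s*t; G = 1/4 + (65/16)*s^2
Gamma^k_ij = (1/2) g^{kl} (d_i g_jl + d_j g_il - d_l g_ij), with g^inv = (1/(EG-F^2)) [[G, -F], [-F, E]]
first partials: E_s = 0, E_t = 9 + 18*t, F_s = -1/4 + 3*t, F_t = 3*s, G_s = (65/8)*s, G_t = 0
D = EG - F^2 = 7/8 + (9/4)*t + (9/4)*t^2 + (453/32)*s^2 + (609/16)*s^2*t + (441/16)*s^2*t^2
expanded: Gamma^s_ss = (G E_s - 2F F_s + F E_t)/(2D), Gamma^s_st = (G E_t - F G_s)/(2D), Gamma^s_tt = (2G F_t - G G_s - F G_t)/(2D), Gamma^t_ss = (2E F_s - E E_t - F E_s)/(2D), Gamma^t_st = (E G_s - F E_t)/(2D), Gamma^t_tt = (E G_t - 2F F_t + F G_s)/(2D); substitute and cancel common factors


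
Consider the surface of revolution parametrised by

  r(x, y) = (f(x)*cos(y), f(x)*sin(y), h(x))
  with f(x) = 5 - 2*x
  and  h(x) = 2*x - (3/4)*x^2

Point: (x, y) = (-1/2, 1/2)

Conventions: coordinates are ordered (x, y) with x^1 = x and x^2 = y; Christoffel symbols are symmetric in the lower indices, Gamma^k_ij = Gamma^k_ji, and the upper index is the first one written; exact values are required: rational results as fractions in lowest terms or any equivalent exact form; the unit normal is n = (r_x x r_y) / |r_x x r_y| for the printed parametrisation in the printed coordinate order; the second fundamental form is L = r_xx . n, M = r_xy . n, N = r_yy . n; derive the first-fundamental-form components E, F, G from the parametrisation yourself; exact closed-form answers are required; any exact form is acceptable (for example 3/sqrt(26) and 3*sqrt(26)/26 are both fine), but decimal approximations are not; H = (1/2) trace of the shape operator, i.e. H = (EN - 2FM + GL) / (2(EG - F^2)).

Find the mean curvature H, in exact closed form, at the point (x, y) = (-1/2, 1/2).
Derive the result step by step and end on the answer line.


f = 6, f' = -2, f'' = 0, h' = 11/4, h'' = -3/2
E = 185/16, F = 0, G = 36; answer radicand W^2 = 185/16
unnormalised second-form numerators: l = 3, m = 0, n = 33/2; L = l/sqrt(185/16), and similarly M = m/sqrt(W^2), N = n/sqrt(W^2)
H = (E*n - 2*F*m + G*l) / (2*(EG - F^2)*sqrt(W^2)); E*n - 2*F*m + G*l = 9561/32, EG - F^2 = 1665/4, so H = (3187/8880)/sqrt(185/16)

Answer: H = 3187*sqrt(185)/410700


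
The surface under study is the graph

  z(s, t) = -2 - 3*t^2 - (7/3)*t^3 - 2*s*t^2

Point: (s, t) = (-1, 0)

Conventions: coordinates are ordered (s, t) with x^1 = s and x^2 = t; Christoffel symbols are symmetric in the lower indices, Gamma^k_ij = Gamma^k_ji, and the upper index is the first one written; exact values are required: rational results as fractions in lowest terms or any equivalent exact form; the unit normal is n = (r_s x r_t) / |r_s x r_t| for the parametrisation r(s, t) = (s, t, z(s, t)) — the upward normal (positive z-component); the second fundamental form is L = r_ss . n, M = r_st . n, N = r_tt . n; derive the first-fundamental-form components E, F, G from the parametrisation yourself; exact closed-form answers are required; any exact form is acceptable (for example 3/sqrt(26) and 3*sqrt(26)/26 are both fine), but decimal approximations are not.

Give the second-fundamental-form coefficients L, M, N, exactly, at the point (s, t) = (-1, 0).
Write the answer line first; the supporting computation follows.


Answer: L = 0, M = 0, N = -2

z_s = 0, z_t = 0, z_ss = 0, z_st = 0, z_tt = -2
E = 1, F = 0, G = 1; answer radicand W^2 = 1
unnormalised second-form numerators: l = 0, m = 0, n = -2; L = l/sqrt(1), and similarly M = m/sqrt(W^2), N = n/sqrt(W^2)


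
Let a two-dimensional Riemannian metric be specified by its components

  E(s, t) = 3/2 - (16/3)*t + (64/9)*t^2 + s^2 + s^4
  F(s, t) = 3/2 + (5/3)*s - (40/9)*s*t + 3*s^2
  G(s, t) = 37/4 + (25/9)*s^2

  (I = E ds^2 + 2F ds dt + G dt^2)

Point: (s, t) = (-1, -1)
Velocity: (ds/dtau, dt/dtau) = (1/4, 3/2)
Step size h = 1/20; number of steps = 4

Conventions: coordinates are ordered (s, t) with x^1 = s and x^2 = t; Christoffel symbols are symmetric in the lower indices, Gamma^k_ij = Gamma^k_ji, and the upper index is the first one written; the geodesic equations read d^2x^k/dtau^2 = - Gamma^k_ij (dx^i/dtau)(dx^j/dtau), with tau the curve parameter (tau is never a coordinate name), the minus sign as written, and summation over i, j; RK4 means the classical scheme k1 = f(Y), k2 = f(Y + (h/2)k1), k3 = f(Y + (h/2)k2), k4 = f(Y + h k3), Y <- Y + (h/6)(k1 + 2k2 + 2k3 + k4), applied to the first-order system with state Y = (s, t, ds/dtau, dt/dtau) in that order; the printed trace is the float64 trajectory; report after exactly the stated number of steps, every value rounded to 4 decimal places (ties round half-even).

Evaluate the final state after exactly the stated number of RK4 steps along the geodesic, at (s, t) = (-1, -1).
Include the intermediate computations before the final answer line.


f(Y) = (ds/dtau, dt/dtau, -Gamma^s_ij Y'^i Y'^j, -Gamma^t_ij Y'^i Y'^j) with the Gammas evaluated at the stage position; h = 0.050000; intermediate values shown to 6 dp
step 0: s = -1.0000, t = -1.0000, ds/dtau = 0.2500, dt/dtau = 1.5000
step 1:
  k1: at (s, t) = (-1.000000, -1.000000), (ds/dtau, dt/dtau) = (0.250000, 1.500000); Gamma_sss = -0.106519, Gamma_sst = -0.645311, Gamma_stt = 0.459177, Gamma_tss = 0.807903, Gamma_tst = -0.317386, Gamma_ttt = 0.061506; k1 = (0.250000, 1.500000, -0.542507, 0.049156)
  k2: at (s, t) = (-0.993750, -0.962500), (ds/dtau, dt/dtau) = (0.236437, 1.501229); Gamma_sss = -0.120785, Gamma_sst = -0.655811, Gamma_stt = 0.478158, Gamma_tss = 0.776989, Gamma_tst = -0.309164, Gamma_ttt = 0.057598; k2 = (0.236437, 1.501229, -0.605311, 0.046229)
  k3: at (s, t) = (-0.994089, -0.962469), (ds/dtau, dt/dtau) = (0.234867, 1.501156); Gamma_sss = -0.120968, Gamma_sst = -0.655733, Gamma_stt = 0.478274, Gamma_tss = 0.776648, Gamma_tst = -0.309177, Gamma_ttt = 0.057597; k3 = (0.234867, 1.501156, -0.608715, 0.045379)
  k4: at (s, t) = (-0.988257, -0.924942), (ds/dtau, dt/dtau) = (0.219564, 1.502269); Gamma_sss = -0.135987, Gamma_sst = -0.666491, Gamma_stt = 0.498760, Gamma_tss = 0.745469, Gamma_tst = -0.300769, Gamma_ttt = 0.053354; k4 = (0.219564, 1.502269, -0.679375, 0.042066)
  Y <- Y + (h/6)(k1 + 2k2 + 2k3 + k4): s = -0.9882, t = -0.9249, ds/dtau = 0.2196, dt/dtau = 1.5023
step 2:
  k1: at (s, t) = (-0.988232, -0.924941), (ds/dtau, dt/dtau) = (0.219584, 1.502287); Gamma_sss = -0.135975, Gamma_sst = -0.666498, Gamma_stt = 0.498753, Gamma_tss = 0.745491, Gamma_tst = -0.300768, Gamma_ttt = 0.053354; k1 = (0.219584, 1.502287, -0.679337, 0.042075)
  k2: at (s, t) = (-0.982742, -0.887384), (ds/dtau, dt/dtau) = (0.202600, 1.503339); Gamma_sss = -0.151752, Gamma_sst = -0.677533, Gamma_stt = 0.520869, Gamma_tss = 0.714143, Gamma_tst = -0.292159, Gamma_ttt = 0.048732; k2 = (0.202600, 1.503339, -0.758227, 0.038520)
  k3: at (s, t) = (-0.983167, -0.887358), (ds/dtau, dt/dtau) = (0.200628, 1.503250); Gamma_sss = -0.151985, Gamma_sst = -0.677418, Gamma_stt = 0.521016, Gamma_tss = 0.713747, Gamma_tst = -0.292177, Gamma_ttt = 0.048726; k3 = (0.200628, 1.503250, -0.762642, 0.037398)
  k4: at (s, t) = (-0.978200, -0.849779), (ds/dtau, dt/dtau) = (0.181452, 1.504157); Gamma_sss = -0.168666, Gamma_sst = -0.688657, Gamma_stt = 0.544984, Gamma_tss = 0.682135, Gamma_tst = -0.283366, Gamma_ttt = 0.043669; k4 = (0.181452, 1.504157, -0.851552, 0.033420)
  Y <- Y + (h/6)(k1 + 2k2 + 2k3 + k4): s = -0.9782, t = -0.8498, ds/dtau = 0.1815, dt/dtau = 1.5042
step 3:
  k1: at (s, t) = (-0.978169, -0.849778), (ds/dtau, dt/dtau) = (0.181479, 1.504181); Gamma_sss = -0.168650, Gamma_sst = -0.688667, Gamma_stt = 0.544975, Gamma_tss = 0.682161, Gamma_tst = -0.283364, Gamma_ttt = 0.043669; k1 = (0.181479, 1.504181, -0.851504, 0.033433)
  k2: at (s, t) = (-0.973632, -0.812173), (ds/dtau, dt/dtau) = (0.160191, 1.505017); Gamma_sss = -0.186241, Gamma_sst = -0.700126, Gamma_stt = 0.570953, Gamma_tss = 0.650405, Gamma_tst = -0.274333, Gamma_ttt = 0.038117; k2 = (0.160191, 1.505017, -0.950886, 0.029251)
  k3: at (s, t) = (-0.974165, -0.812152), (ds/dtau, dt/dtau) = (0.157707, 1.504913); Gamma_sss = -0.186539, Gamma_sst = -0.699957, Gamma_stt = 0.571139, Gamma_tss = 0.649944, Gamma_tst = -0.274356, Gamma_ttt = 0.038101; k3 = (0.157707, 1.504913, -0.956606, 0.027774)
  k4: at (s, t) = (-0.970284, -0.774532), (ds/dtau, dt/dtau) = (0.133648, 1.505570); Gamma_sss = -0.205224, Gamma_sst = -0.711516, Gamma_stt = 0.599411, Gamma_tss = 0.617936, Gamma_tst = -0.265106, Gamma_ttt = 0.031971; k4 = (0.133648, 1.505570, -1.068706, 0.023180)
  Y <- Y + (h/6)(k1 + 2k2 + 2k3 + k4): s = -0.9702, t = -0.7745, ds/dtau = 0.1337, dt/dtau = 1.5056
step 4:
  k1: at (s, t) = (-0.970245, -0.774531), (ds/dtau, dt/dtau) = (0.133685, 1.505604); Gamma_sss = -0.205203, Gamma_sst = -0.711530, Gamma_stt = 0.599399, Gamma_tss = 0.617966, Gamma_tst = -0.265104, Gamma_ttt = 0.031972; k1 = (0.133685, 1.505604, -1.068647, 0.023198)
  k2: at (s, t) = (-0.966903, -0.736891), (ds/dtau, dt/dtau) = (0.106969, 1.506184); Gamma_sss = -0.224985, Gamma_sst = -0.723199, Gamma_stt = 0.630167, Gamma_tss = 0.585853, Gamma_tst = -0.255615, Gamma_ttt = 0.025185; k2 = (0.106969, 1.506184, -1.193978, 0.018528)
  k3: at (s, t) = (-0.967571, -0.736876), (ds/dtau, dt/dtau) = (0.103836, 1.506067); Gamma_sss = -0.225369, Gamma_sst = -0.722949, Gamma_stt = 0.630401, Gamma_tss = 0.585320, Gamma_tst = -0.255645, Gamma_ttt = 0.025153; k3 = (0.103836, 1.506067, -1.201353, 0.016594)
  k4: at (s, t) = (-0.965053, -0.699228), (ds/dtau, dt/dtau) = (0.073618, 1.506433); Gamma_sss = -0.246485, Gamma_sst = -0.734535, Gamma_stt = 0.664023, Gamma_tss = 0.552986, Gamma_tst = -0.245923, Gamma_ttt = 0.017587; k4 = (0.073618, 1.506433, -1.342638, 0.011637)
  Y <- Y + (h/6)(k1 + 2k2 + 2k3 + k4): s = -0.9650, t = -0.6992, ds/dtau = 0.0737, dt/dtau = 1.5065

Answer: s = -0.9650, t = -0.6992, ds/dtau = 0.0737, dt/dtau = 1.5065
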